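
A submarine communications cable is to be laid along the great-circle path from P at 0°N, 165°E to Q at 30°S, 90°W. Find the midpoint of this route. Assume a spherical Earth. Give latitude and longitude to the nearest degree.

≈ 24°S, 148°W

Write both endpoints as unit vectors p₁, p₂ with components (cos φ cos λ, cos φ sin λ, sin φ).
The central angle between the endpoints is δ = arccos(p₁·p₂) ≈ 1.797 rad (103.0°).
Interpolate at f = 1/2 with slerp weights a = sin((1−f)δ)/sin δ ≈ 0.803, b = sin(fδ)/sin δ ≈ 0.803.
p = a·p₁ + b·p₂ ≈ (-0.775, -0.487, -0.401); φ = arcsin(p_z) ≈ -23.66°, λ = atan2(p_y, p_x) ≈ -147.85°.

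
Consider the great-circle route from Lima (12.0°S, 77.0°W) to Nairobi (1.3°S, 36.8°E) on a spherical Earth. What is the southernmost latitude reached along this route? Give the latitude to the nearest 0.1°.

≈ 13.7°S

The great circle lies in the plane with unit normal n̂ = (p₁ × p₂)/|p₁ × p₂|.
Here n̂_z ≈ +0.972; the vertex latitude is φ_max = arccos|n̂_z| ≈ 13.7°.
Check via Clairaut: cos φ_max = |cos φ₁| · sin C = cos(12.0°)·sin(96.6°) ≈ 0.972, again giving ≈ 13.7°.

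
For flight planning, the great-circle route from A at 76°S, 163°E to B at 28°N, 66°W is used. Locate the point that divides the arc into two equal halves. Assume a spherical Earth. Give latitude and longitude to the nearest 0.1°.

The haversine formula gives a central angle δ ≈ 2.209 rad (126.6°) between the endpoints.
Interpolate at f = 1/2 with slerp weights a = sin((1−f)δ)/sin δ ≈ 1.112, b = sin(fδ)/sin δ ≈ 1.112.
p = a·p₁ + b·p₂ ≈ (0.142, -0.818, -0.557); φ = arcsin(p_z) ≈ -33.84°, λ = atan2(p_y, p_x) ≈ -80.15°.

≈ 33.8°S, 80.1°W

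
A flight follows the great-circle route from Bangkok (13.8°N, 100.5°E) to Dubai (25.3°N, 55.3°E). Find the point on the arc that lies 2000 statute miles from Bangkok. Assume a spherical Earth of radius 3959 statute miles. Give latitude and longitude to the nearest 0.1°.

From cos δ = sin φ₁ sin φ₂ + cos φ₁ cos φ₂ cos Δλ, the central angle is δ ≈ 0.766 rad (43.9°). The total great-circle distance is δ·R ≈ 0.766 × 3959 ≈ 3033 mi, so the target fraction is f = 2000/3033 ≈ 0.659.
Interpolate at f ≈ 0.659 with slerp weights a = sin((1−f)δ)/sin δ ≈ 0.372, b = sin(fδ)/sin δ ≈ 0.698.
p = a·p₁ + b·p₂ ≈ (0.293, 0.874, 0.387); φ = arcsin(p_z) ≈ 22.77°, λ = atan2(p_y, p_x) ≈ 71.45°.

≈ 22.8°N, 71.4°E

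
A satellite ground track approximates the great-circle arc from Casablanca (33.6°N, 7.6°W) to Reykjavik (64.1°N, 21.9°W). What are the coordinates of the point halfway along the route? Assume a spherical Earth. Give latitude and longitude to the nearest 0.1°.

The haversine formula gives a central angle δ ≈ 0.554 rad (31.7°) between the endpoints.
Interpolate at f = 1/2 with slerp weights a = sin((1−f)δ)/sin δ ≈ 0.520, b = sin(fδ)/sin δ ≈ 0.520.
p = a·p₁ + b·p₂ ≈ (0.640, -0.142, 0.755); φ = arcsin(p_z) ≈ 49.05°, λ = atan2(p_y, p_x) ≈ -12.51°.

≈ (49.0°N, 12.5°W)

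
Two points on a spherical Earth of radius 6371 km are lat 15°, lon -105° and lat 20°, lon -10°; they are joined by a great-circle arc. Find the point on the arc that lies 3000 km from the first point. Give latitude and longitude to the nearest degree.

Convert each endpoint to a unit vector on the sphere (x = cos φ cos λ, y = cos φ sin λ, z = sin φ).
The central angle between the endpoints is δ = arccos(p₁·p₂) ≈ 1.561 rad (89.5°). The total great-circle distance is δ·R ≈ 1.561 × 6371 ≈ 9948 km, so the target fraction is f = 3000/9948 ≈ 0.302.
Interpolate at f ≈ 0.302 with slerp weights a = sin((1−f)δ)/sin δ ≈ 0.887, b = sin(fδ)/sin δ ≈ 0.454.
p = a·p₁ + b·p₂ ≈ (0.198, -0.902, 0.385); φ = arcsin(p_z) ≈ 22.63°, λ = atan2(p_y, p_x) ≈ -77.60°.

≈ lat 23°, lon -78°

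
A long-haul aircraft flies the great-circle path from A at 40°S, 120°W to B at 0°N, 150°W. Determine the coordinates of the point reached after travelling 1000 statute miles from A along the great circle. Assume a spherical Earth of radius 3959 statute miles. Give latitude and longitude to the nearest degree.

The haversine formula gives a central angle δ ≈ 0.845 rad (48.4°) between the endpoints. The total great-circle distance is δ·R ≈ 0.845 × 3959 ≈ 3347 mi, so the target fraction is f = 1000/3347 ≈ 0.299.
Interpolate at f ≈ 0.299 with slerp weights a = sin((1−f)δ)/sin δ ≈ 0.747, b = sin(fδ)/sin δ ≈ 0.334.
p = a·p₁ + b·p₂ ≈ (-0.575, -0.662, -0.480); φ = arcsin(p_z) ≈ -28.68°, λ = atan2(p_y, p_x) ≈ -130.97°.

≈ 29°S, 131°W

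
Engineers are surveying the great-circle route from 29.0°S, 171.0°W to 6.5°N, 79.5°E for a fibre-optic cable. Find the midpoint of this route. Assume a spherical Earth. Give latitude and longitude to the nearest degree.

The haversine formula gives a central angle δ ≈ 1.923 rad (110.2°) between the endpoints.
Interpolate at f = 1/2 with slerp weights a = sin((1−f)δ)/sin δ ≈ 0.874, b = sin(fδ)/sin δ ≈ 0.874.
p = a·p₁ + b·p₂ ≈ (-0.597, 0.734, -0.325); φ = arcsin(p_z) ≈ -18.95°, λ = atan2(p_y, p_x) ≈ 129.10°.

≈ 19°S, 129°E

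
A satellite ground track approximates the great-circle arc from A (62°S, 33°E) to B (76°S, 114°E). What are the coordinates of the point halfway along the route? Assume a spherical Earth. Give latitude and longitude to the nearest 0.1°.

≈ (73.2°S, 58.2°E)

Write both endpoints as unit vectors p₁, p₂ with components (cos φ cos λ, cos φ sin λ, sin φ).
The central angle between the endpoints is δ = arccos(p₁·p₂) ≈ 0.506 rad (29.0°).
Interpolate at f = 1/2 with slerp weights a = sin((1−f)δ)/sin δ ≈ 0.516, b = sin(fδ)/sin δ ≈ 0.516.
p = a·p₁ + b·p₂ ≈ (0.153, 0.246, -0.957); φ = arcsin(p_z) ≈ -73.16°, λ = atan2(p_y, p_x) ≈ 58.22°.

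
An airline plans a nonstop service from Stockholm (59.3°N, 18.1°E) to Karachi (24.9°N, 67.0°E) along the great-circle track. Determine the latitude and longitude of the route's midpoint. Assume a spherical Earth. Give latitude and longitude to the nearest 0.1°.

Convert each endpoint to a unit vector on the sphere (x = cos φ cos λ, y = cos φ sin λ, z = sin φ).
The central angle between the endpoints is δ = arccos(p₁·p₂) ≈ 0.841 rad (48.2°).
Interpolate at f = 1/2 with slerp weights a = sin((1−f)δ)/sin δ ≈ 0.548, b = sin(fδ)/sin δ ≈ 0.548.
p = a·p₁ + b·p₂ ≈ (0.460, 0.544, 0.702); φ = arcsin(p_z) ≈ 44.56°, λ = atan2(p_y, p_x) ≈ 49.80°.

≈ (44.6°N, 49.8°E)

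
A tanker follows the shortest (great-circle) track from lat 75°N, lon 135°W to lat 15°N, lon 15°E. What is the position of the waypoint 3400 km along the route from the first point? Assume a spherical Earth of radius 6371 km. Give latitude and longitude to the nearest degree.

≈ lat 71°N, lon 5°W

Convert each endpoint to a unit vector on the sphere (x = cos φ cos λ, y = cos φ sin λ, z = sin φ).
The central angle between the endpoints is δ = arccos(p₁·p₂) ≈ 1.537 rad (88.1°). The total great-circle distance is δ·R ≈ 1.537 × 6371 ≈ 9794 km, so the target fraction is f = 3400/9794 ≈ 0.347.
Interpolate at f ≈ 0.347 with slerp weights a = sin((1−f)δ)/sin δ ≈ 0.844, b = sin(fδ)/sin δ ≈ 0.509.
p = a·p₁ + b·p₂ ≈ (0.320, -0.027, 0.947); φ = arcsin(p_z) ≈ 71.24°, λ = atan2(p_y, p_x) ≈ -4.85°.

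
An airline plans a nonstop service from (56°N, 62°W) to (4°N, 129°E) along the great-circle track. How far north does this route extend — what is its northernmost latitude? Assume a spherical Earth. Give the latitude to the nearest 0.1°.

The great circle lies in the plane with unit normal n̂ = (p₁ × p₂)/|p₁ × p₂|.
Here n̂_z ≈ -0.122; the vertex latitude is φ_max = arccos|n̂_z| ≈ 83.0°.
Check via Clairaut: cos φ_max = |cos φ₁| · sin C = cos(56.0°)·sin(12.6°) ≈ 0.122, again giving ≈ 83.0°.

≈ 83.0°N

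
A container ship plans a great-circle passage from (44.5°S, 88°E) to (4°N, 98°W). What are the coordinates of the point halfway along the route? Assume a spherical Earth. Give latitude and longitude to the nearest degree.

≈ (65°S, 113°W)

Convert each endpoint to a unit vector on the sphere (x = cos φ cos λ, y = cos φ sin λ, z = sin φ).
The central angle between the endpoints is δ = arccos(p₁·p₂) ≈ 2.429 rad (139.2°).
Interpolate at f = 1/2 with slerp weights a = sin((1−f)δ)/sin δ ≈ 1.433, b = sin(fδ)/sin δ ≈ 1.433.
p = a·p₁ + b·p₂ ≈ (-0.163, -0.394, -0.904); φ = arcsin(p_z) ≈ -64.75°, λ = atan2(p_y, p_x) ≈ -112.50°.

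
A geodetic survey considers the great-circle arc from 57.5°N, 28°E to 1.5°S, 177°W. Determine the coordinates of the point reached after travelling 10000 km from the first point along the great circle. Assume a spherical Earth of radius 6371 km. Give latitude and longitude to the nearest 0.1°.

≈ 28.0°N, 174.2°E

Write both endpoints as unit vectors p₁, p₂ with components (cos φ cos λ, cos φ sin λ, sin φ).
The central angle between the endpoints is δ = arccos(p₁·p₂) ≈ 2.105 rad (120.6°). The total great-circle distance is δ·R ≈ 2.105 × 6371 ≈ 13409 km, so the target fraction is f = 10000/13409 ≈ 0.746.
Interpolate at f ≈ 0.746 with slerp weights a = sin((1−f)δ)/sin δ ≈ 0.592, b = sin(fδ)/sin δ ≈ 1.162.
p = a·p₁ + b·p₂ ≈ (-0.879, 0.089, 0.469); φ = arcsin(p_z) ≈ 27.98°, λ = atan2(p_y, p_x) ≈ 174.24°.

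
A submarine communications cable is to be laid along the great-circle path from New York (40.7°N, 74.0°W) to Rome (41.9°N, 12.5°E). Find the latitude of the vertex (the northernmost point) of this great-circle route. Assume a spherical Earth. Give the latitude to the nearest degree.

The great circle lies in the plane with unit normal n̂ = (p₁ × p₂)/|p₁ × p₂|.
Here n̂_z ≈ +0.638; the vertex latitude is φ_max = arccos|n̂_z| ≈ 50.4°.
Check via Clairaut: cos φ_max = |cos φ₁| · sin C = cos(40.7°)·sin(57.3°) ≈ 0.638, again giving ≈ 50.4°.

≈ 50°N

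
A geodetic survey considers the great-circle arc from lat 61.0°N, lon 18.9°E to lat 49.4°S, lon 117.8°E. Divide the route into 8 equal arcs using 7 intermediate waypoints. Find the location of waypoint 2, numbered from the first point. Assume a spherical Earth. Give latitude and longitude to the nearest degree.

≈ lat 38°N, lon 59°E

Write both endpoints as unit vectors p₁, p₂ with components (cos φ cos λ, cos φ sin λ, sin φ).
The central angle between the endpoints is δ = arccos(p₁·p₂) ≈ 2.364 rad (135.5°).
Interpolate at f = 2/8 with slerp weights a = sin((1−f)δ)/sin δ ≈ 1.397, b = sin(fδ)/sin δ ≈ 0.795.
p = a·p₁ + b·p₂ ≈ (0.399, 0.677, 0.618); φ = arcsin(p_z) ≈ 38.19°, λ = atan2(p_y, p_x) ≈ 59.45°.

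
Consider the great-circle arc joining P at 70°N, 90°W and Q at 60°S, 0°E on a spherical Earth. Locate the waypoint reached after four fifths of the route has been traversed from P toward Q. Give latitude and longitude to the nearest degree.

≈ 34°S, 20°W

Write both endpoints as unit vectors p₁, p₂ with components (cos φ cos λ, cos φ sin λ, sin φ).
The central angle between the endpoints is δ = arccos(p₁·p₂) ≈ 2.521 rad (144.5°).
Interpolate at f = 4/5 with slerp weights a = sin((1−f)δ)/sin δ ≈ 0.831, b = sin(fδ)/sin δ ≈ 1.552.
p = a·p₁ + b·p₂ ≈ (0.776, -0.284, -0.563); φ = arcsin(p_z) ≈ -34.26°, λ = atan2(p_y, p_x) ≈ -20.12°.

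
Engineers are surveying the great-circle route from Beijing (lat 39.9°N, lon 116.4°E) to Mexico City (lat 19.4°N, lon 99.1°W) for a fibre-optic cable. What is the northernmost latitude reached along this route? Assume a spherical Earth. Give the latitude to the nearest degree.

The great circle lies in the plane with unit normal n̂ = (p₁ × p₂)/|p₁ × p₂|.
Here n̂_z ≈ +0.453; the vertex latitude is φ_max = arccos|n̂_z| ≈ 63.0°.
Check via Clairaut: cos φ_max = |cos φ₁| · sin C = cos(39.9°)·sin(36.2°) ≈ 0.453, again giving ≈ 63.0°.

≈ 63°N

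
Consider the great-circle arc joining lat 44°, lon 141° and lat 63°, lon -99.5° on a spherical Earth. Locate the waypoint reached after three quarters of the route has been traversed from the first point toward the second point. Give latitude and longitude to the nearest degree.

From cos δ = sin φ₁ sin φ₂ + cos φ₁ cos φ₂ cos Δλ, the central angle is δ ≈ 1.095 rad (62.7°).
Interpolate at f = 3/4 with slerp weights a = sin((1−f)δ)/sin δ ≈ 0.304, b = sin(fδ)/sin δ ≈ 0.823.
p = a·p₁ + b·p₂ ≈ (-0.232, -0.231, 0.945); φ = arcsin(p_z) ≈ 70.90°, λ = atan2(p_y, p_x) ≈ -135.08°.

≈ lat 71°, lon -135°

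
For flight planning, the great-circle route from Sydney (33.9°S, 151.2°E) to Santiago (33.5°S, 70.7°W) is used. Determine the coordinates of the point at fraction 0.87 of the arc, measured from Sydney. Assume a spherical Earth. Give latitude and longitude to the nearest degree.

From cos δ = sin φ₁ sin φ₂ + cos φ₁ cos φ₂ cos Δλ, the central angle is δ ≈ 1.780 rad (102.0°).
Interpolate at f = 0.87 with slerp weights a = sin((1−f)δ)/sin δ ≈ 0.234, b = sin(fδ)/sin δ ≈ 1.022.
p = a·p₁ + b·p₂ ≈ (0.111, -0.711, -0.695); φ = arcsin(p_z) ≈ -44.01°, λ = atan2(p_y, p_x) ≈ -81.11°.

≈ (44°S, 81°W)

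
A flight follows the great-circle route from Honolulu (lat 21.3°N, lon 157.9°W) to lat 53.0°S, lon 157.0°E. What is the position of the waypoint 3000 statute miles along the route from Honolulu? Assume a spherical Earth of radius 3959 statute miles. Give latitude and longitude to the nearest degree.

≈ lat 18°S, lon 176°W

Write both endpoints as unit vectors p₁, p₂ with components (cos φ cos λ, cos φ sin λ, sin φ).
The central angle between the endpoints is δ = arccos(p₁·p₂) ≈ 1.465 rad (83.9°). The total great-circle distance is δ·R ≈ 1.465 × 3959 ≈ 5800 mi, so the target fraction is f = 3000/5800 ≈ 0.517.
Interpolate at f ≈ 0.517 with slerp weights a = sin((1−f)δ)/sin δ ≈ 0.653, b = sin(fδ)/sin δ ≈ 0.691.
p = a·p₁ + b·p₂ ≈ (-0.947, -0.066, -0.315); φ = arcsin(p_z) ≈ -18.34°, λ = atan2(p_y, p_x) ≈ -175.98°.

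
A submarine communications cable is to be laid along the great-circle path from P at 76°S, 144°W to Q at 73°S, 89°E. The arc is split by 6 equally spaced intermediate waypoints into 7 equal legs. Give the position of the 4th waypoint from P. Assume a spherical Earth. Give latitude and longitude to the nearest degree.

Convert each endpoint to a unit vector on the sphere (x = cos φ cos λ, y = cos φ sin λ, z = sin φ).
The central angle between the endpoints is δ = arccos(p₁·p₂) ≈ 0.484 rad (27.7°).
Interpolate at f = 4/7 with slerp weights a = sin((1−f)δ)/sin δ ≈ 0.443, b = sin(fδ)/sin δ ≈ 0.587.
p = a·p₁ + b·p₂ ≈ (-0.084, 0.109, -0.991); φ = arcsin(p_z) ≈ -82.12°, λ = atan2(p_y, p_x) ≈ 127.60°.

≈ 82°S, 128°E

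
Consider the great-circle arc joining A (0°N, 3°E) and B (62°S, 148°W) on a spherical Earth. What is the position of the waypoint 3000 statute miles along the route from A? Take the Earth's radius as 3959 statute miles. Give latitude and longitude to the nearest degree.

≈ (42°S, 10°W)

Write both endpoints as unit vectors p₁, p₂ with components (cos φ cos λ, cos φ sin λ, sin φ).
The central angle between the endpoints is δ = arccos(p₁·p₂) ≈ 1.994 rad (114.2°). The total great-circle distance is δ·R ≈ 1.994 × 3959 ≈ 7894 mi, so the target fraction is f = 3000/7894 ≈ 0.380.
Interpolate at f ≈ 0.380 with slerp weights a = sin((1−f)δ)/sin δ ≈ 1.036, b = sin(fδ)/sin δ ≈ 0.754.
p = a·p₁ + b·p₂ ≈ (0.734, -0.133, -0.666); φ = arcsin(p_z) ≈ -41.72°, λ = atan2(p_y, p_x) ≈ -10.29°.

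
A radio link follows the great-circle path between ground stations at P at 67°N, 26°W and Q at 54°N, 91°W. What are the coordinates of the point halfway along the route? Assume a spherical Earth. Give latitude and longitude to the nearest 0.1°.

≈ 64.3°N, 65.8°W

From cos δ = sin φ₁ sin φ₂ + cos φ₁ cos φ₂ cos Δλ, the central angle is δ ≈ 0.570 rad (32.7°).
Interpolate at f = 1/2 with slerp weights a = sin((1−f)δ)/sin δ ≈ 0.521, b = sin(fδ)/sin δ ≈ 0.521.
p = a·p₁ + b·p₂ ≈ (0.178, -0.395, 0.901); φ = arcsin(p_z) ≈ 64.31°, λ = atan2(p_y, p_x) ≈ -65.81°.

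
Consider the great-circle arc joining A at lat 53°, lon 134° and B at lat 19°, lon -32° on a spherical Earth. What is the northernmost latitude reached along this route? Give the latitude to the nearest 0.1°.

≈ 81.7°

The great circle lies in the plane with unit normal n̂ = (p₁ × p₂)/|p₁ × p₂|.
Here n̂_z ≈ -0.144; the vertex latitude is φ_max = arccos|n̂_z| ≈ 81.7°.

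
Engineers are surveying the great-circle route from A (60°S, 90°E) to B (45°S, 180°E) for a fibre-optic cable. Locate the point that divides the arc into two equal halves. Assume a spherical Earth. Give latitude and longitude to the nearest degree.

The haversine formula gives a central angle δ ≈ 0.912 rad (52.2°) between the endpoints.
Interpolate at f = 1/2 with slerp weights a = sin((1−f)δ)/sin δ ≈ 0.557, b = sin(fδ)/sin δ ≈ 0.557.
p = a·p₁ + b·p₂ ≈ (-0.394, 0.278, -0.876); φ = arcsin(p_z) ≈ -61.17°, λ = atan2(p_y, p_x) ≈ 144.74°.

≈ (61°S, 145°E)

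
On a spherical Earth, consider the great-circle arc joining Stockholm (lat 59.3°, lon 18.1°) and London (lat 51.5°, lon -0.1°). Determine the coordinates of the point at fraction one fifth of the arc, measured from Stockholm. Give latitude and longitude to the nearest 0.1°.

≈ lat 58.0°, lon 13.9°

Convert each endpoint to a unit vector on the sphere (x = cos φ cos λ, y = cos φ sin λ, z = sin φ).
The central angle between the endpoints is δ = arccos(p₁·p₂) ≈ 0.225 rad (12.9°).
Interpolate at f = 1/5 with slerp weights a = sin((1−f)δ)/sin δ ≈ 0.802, b = sin(fδ)/sin δ ≈ 0.202.
p = a·p₁ + b·p₂ ≈ (0.515, 0.127, 0.848); φ = arcsin(p_z) ≈ 57.97°, λ = atan2(p_y, p_x) ≈ 13.86°.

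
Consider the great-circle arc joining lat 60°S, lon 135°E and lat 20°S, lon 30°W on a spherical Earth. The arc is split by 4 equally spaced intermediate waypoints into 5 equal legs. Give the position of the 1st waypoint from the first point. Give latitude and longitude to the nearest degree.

Convert each endpoint to a unit vector on the sphere (x = cos φ cos λ, y = cos φ sin λ, z = sin φ).
The central angle between the endpoints is δ = arccos(p₁·p₂) ≈ 1.729 rad (99.1°).
Interpolate at f = 1/5 with slerp weights a = sin((1−f)δ)/sin δ ≈ 0.995, b = sin(fδ)/sin δ ≈ 0.343.
p = a·p₁ + b·p₂ ≈ (-0.072, 0.190, -0.979); φ = arcsin(p_z) ≈ -78.24°, λ = atan2(p_y, p_x) ≈ 110.81°.

≈ lat 78°S, lon 111°E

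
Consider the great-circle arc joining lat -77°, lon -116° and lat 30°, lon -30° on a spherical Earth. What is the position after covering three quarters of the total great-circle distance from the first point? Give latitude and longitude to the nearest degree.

Write both endpoints as unit vectors p₁, p₂ with components (cos φ cos λ, cos φ sin λ, sin φ).
The central angle between the endpoints is δ = arccos(p₁·p₂) ≈ 2.064 rad (118.3°).
Interpolate at f = 3/4 with slerp weights a = sin((1−f)δ)/sin δ ≈ 0.560, b = sin(fδ)/sin δ ≈ 1.135.
p = a·p₁ + b·p₂ ≈ (0.796, -0.605, 0.022); φ = arcsin(p_z) ≈ 1.24°, λ = atan2(p_y, p_x) ≈ -37.22°.

≈ lat 1°, lon -37°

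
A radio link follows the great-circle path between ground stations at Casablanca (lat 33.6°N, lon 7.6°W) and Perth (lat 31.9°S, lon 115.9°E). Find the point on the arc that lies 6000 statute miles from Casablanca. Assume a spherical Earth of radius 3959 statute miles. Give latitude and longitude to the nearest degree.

≈ lat 10°S, lon 72°E

The haversine formula gives a central angle δ ≈ 2.322 rad (133.1°) between the endpoints. The total great-circle distance is δ·R ≈ 2.322 × 3959 ≈ 9194 mi, so the target fraction is f = 6000/9194 ≈ 0.653.
Interpolate at f ≈ 0.653 with slerp weights a = sin((1−f)δ)/sin δ ≈ 0.988, b = sin(fδ)/sin δ ≈ 1.367.
p = a·p₁ + b·p₂ ≈ (0.309, 0.935, -0.175); φ = arcsin(p_z) ≈ -10.09°, λ = atan2(p_y, p_x) ≈ 71.70°.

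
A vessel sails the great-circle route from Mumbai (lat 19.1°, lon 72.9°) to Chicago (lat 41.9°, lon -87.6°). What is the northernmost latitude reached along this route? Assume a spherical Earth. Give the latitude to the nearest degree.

The great circle lies in the plane with unit normal n̂ = (p₁ × p₂)/|p₁ × p₂|.
Here n̂_z ≈ -0.262; the vertex latitude is φ_max = arccos|n̂_z| ≈ 74.8°.
Check via Clairaut: cos φ_max = |cos φ₁| · sin C = cos(19.1°)·sin(16.1°) ≈ 0.262, again giving ≈ 74.8°.

≈ 75°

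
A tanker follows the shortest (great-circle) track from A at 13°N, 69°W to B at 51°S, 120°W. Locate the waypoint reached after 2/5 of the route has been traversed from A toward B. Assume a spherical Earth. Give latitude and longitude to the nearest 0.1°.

Convert each endpoint to a unit vector on the sphere (x = cos φ cos λ, y = cos φ sin λ, z = sin φ).
The central angle between the endpoints is δ = arccos(p₁·p₂) ≈ 1.358 rad (77.8°).
Interpolate at f = 2/5 with slerp weights a = sin((1−f)δ)/sin δ ≈ 0.744, b = sin(fδ)/sin δ ≈ 0.529.
p = a·p₁ + b·p₂ ≈ (0.094, -0.965, -0.244); φ = arcsin(p_z) ≈ -14.09°, λ = atan2(p_y, p_x) ≈ -84.47°.

≈ 14.1°S, 84.5°W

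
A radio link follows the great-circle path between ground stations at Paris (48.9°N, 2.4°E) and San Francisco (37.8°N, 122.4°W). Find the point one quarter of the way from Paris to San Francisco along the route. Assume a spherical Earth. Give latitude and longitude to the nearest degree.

From cos δ = sin φ₁ sin φ₂ + cos φ₁ cos φ₂ cos Δλ, the central angle is δ ≈ 1.405 rad (80.5°).
Interpolate at f = 1/4 with slerp weights a = sin((1−f)δ)/sin δ ≈ 0.881, b = sin(fδ)/sin δ ≈ 0.349.
p = a·p₁ + b·p₂ ≈ (0.431, -0.208, 0.878); φ = arcsin(p_z) ≈ 61.39°, λ = atan2(p_y, p_x) ≈ -25.80°.

≈ 61°N, 26°W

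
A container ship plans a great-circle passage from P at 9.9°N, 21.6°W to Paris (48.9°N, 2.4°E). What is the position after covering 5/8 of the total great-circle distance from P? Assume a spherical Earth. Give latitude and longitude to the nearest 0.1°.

≈ 34.8°N, 9.1°W

Convert each endpoint to a unit vector on the sphere (x = cos φ cos λ, y = cos φ sin λ, z = sin φ).
The central angle between the endpoints is δ = arccos(p₁·p₂) ≈ 0.765 rad (43.8°).
Interpolate at f = 5/8 with slerp weights a = sin((1−f)δ)/sin δ ≈ 0.409, b = sin(fδ)/sin δ ≈ 0.664.
p = a·p₁ + b·p₂ ≈ (0.811, -0.130, 0.571); φ = arcsin(p_z) ≈ 34.82°, λ = atan2(p_y, p_x) ≈ -9.10°.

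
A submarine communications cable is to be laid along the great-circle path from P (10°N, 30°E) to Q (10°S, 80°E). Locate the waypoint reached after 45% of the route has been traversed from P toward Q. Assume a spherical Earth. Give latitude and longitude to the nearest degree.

≈ (1°N, 53°E)

Convert each endpoint to a unit vector on the sphere (x = cos φ cos λ, y = cos φ sin λ, z = sin φ).
The central angle between the endpoints is δ = arccos(p₁·p₂) ≈ 0.936 rad (53.6°).
Interpolate at f = 0.45 with slerp weights a = sin((1−f)δ)/sin δ ≈ 0.611, b = sin(fδ)/sin δ ≈ 0.508.
p = a·p₁ + b·p₂ ≈ (0.608, 0.793, 0.018); φ = arcsin(p_z) ≈ 1.03°, λ = atan2(p_y, p_x) ≈ 52.53°.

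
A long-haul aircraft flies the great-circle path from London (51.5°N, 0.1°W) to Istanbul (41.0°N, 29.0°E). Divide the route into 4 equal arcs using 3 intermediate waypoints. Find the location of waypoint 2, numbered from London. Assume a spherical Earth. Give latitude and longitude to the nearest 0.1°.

≈ 47.2°N, 15.9°E

Write both endpoints as unit vectors p₁, p₂ with components (cos φ cos λ, cos φ sin λ, sin φ).
The central angle between the endpoints is δ = arccos(p₁·p₂) ≈ 0.393 rad (22.5°).
Interpolate at f = 2/4 with slerp weights a = sin((1−f)δ)/sin δ ≈ 0.510, b = sin(fδ)/sin δ ≈ 0.510.
p = a·p₁ + b·p₂ ≈ (0.654, 0.186, 0.733); φ = arcsin(p_z) ≈ 47.17°, λ = atan2(p_y, p_x) ≈ 15.88°.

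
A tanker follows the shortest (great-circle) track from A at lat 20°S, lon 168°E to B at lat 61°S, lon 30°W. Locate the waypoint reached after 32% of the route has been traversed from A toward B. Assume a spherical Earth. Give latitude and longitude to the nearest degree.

≈ lat 51°S, lon 175°E

Write both endpoints as unit vectors p₁, p₂ with components (cos φ cos λ, cos φ sin λ, sin φ).
The central angle between the endpoints is δ = arccos(p₁·p₂) ≈ 1.705 rad (97.7°).
Interpolate at f = 0.32 with slerp weights a = sin((1−f)δ)/sin δ ≈ 0.925, b = sin(fδ)/sin δ ≈ 0.524.
p = a·p₁ + b·p₂ ≈ (-0.630, 0.054, -0.774); φ = arcsin(p_z) ≈ -50.76°, λ = atan2(p_y, p_x) ≈ 175.12°.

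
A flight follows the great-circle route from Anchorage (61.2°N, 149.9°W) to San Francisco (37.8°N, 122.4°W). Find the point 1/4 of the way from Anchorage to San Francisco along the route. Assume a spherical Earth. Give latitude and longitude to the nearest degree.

Write both endpoints as unit vectors p₁, p₂ with components (cos φ cos λ, cos φ sin λ, sin φ).
The central angle between the endpoints is δ = arccos(p₁·p₂) ≈ 0.506 rad (29.0°).
Interpolate at f = 1/4 with slerp weights a = sin((1−f)δ)/sin δ ≈ 0.764, b = sin(fδ)/sin δ ≈ 0.260.
p = a·p₁ + b·p₂ ≈ (-0.429, -0.358, 0.829); φ = arcsin(p_z) ≈ 56.03°, λ = atan2(p_y, p_x) ≈ -140.11°.

≈ 56°N, 140°W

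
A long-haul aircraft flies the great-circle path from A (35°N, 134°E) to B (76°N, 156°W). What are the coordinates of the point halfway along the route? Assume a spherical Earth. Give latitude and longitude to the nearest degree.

≈ (59°N, 148°E)

From cos δ = sin φ₁ sin φ₂ + cos φ₁ cos φ₂ cos Δλ, the central angle is δ ≈ 0.897 rad (51.4°).
Interpolate at f = 1/2 with slerp weights a = sin((1−f)δ)/sin δ ≈ 0.555, b = sin(fδ)/sin δ ≈ 0.555.
p = a·p₁ + b·p₂ ≈ (-0.438, 0.272, 0.857); φ = arcsin(p_z) ≈ 58.93°, λ = atan2(p_y, p_x) ≈ 148.15°.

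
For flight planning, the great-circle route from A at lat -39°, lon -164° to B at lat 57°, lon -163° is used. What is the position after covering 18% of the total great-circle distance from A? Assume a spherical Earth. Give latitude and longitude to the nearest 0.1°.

Write both endpoints as unit vectors p₁, p₂ with components (cos φ cos λ, cos φ sin λ, sin φ).
The central angle between the endpoints is δ = arccos(p₁·p₂) ≈ 1.676 rad (96.0°).
Interpolate at f = 0.18 with slerp weights a = sin((1−f)δ)/sin δ ≈ 0.986, b = sin(fδ)/sin δ ≈ 0.299.
p = a·p₁ + b·p₂ ≈ (-0.892, -0.259, -0.370); φ = arcsin(p_z) ≈ -21.72°, λ = atan2(p_y, p_x) ≈ -163.82°.

≈ lat -21.7°, lon -163.8°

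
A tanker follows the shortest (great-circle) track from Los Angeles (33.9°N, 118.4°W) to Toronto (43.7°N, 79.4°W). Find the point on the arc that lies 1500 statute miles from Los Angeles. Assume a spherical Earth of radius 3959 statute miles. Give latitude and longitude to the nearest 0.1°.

≈ (42.1°N, 92.8°W)

Convert each endpoint to a unit vector on the sphere (x = cos φ cos λ, y = cos φ sin λ, z = sin φ).
The central angle between the endpoints is δ = arccos(p₁·p₂) ≈ 0.552 rad (31.6°). The total great-circle distance is δ·R ≈ 0.552 × 3959 ≈ 2184 mi, so the target fraction is f = 1500/2184 ≈ 0.687.
Interpolate at f ≈ 0.687 with slerp weights a = sin((1−f)δ)/sin δ ≈ 0.328, b = sin(fδ)/sin δ ≈ 0.706.
p = a·p₁ + b·p₂ ≈ (-0.036, -0.741, 0.671); φ = arcsin(p_z) ≈ 42.11°, λ = atan2(p_y, p_x) ≈ -92.75°.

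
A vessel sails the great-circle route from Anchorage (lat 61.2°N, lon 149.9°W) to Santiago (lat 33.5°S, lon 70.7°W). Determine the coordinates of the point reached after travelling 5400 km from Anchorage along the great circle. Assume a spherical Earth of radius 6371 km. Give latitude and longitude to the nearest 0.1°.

Write both endpoints as unit vectors p₁, p₂ with components (cos φ cos λ, cos φ sin λ, sin φ).
The central angle between the endpoints is δ = arccos(p₁·p₂) ≈ 1.991 rad (114.1°). The total great-circle distance is δ·R ≈ 1.991 × 6371 ≈ 12688 km, so the target fraction is f = 5400/12688 ≈ 0.426.
Interpolate at f ≈ 0.426 with slerp weights a = sin((1−f)δ)/sin δ ≈ 0.997, b = sin(fδ)/sin δ ≈ 0.821.
p = a·p₁ + b·p₂ ≈ (-0.189, -0.887, 0.421); φ = arcsin(p_z) ≈ 24.87°, λ = atan2(p_y, p_x) ≈ -102.04°.

≈ lat 24.9°N, lon 102.0°W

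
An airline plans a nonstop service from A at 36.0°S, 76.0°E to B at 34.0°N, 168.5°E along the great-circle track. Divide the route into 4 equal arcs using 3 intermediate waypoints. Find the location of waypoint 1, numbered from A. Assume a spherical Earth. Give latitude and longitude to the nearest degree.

≈ 20°S, 102°E

Write both endpoints as unit vectors p₁, p₂ with components (cos φ cos λ, cos φ sin λ, sin φ).
The central angle between the endpoints is δ = arccos(p₁·p₂) ≈ 1.937 rad (111.0°).
Interpolate at f = 1/4 with slerp weights a = sin((1−f)δ)/sin δ ≈ 1.063, b = sin(fδ)/sin δ ≈ 0.499.
p = a·p₁ + b·p₂ ≈ (-0.197, 0.917, -0.346); φ = arcsin(p_z) ≈ -20.26°, λ = atan2(p_y, p_x) ≈ 102.11°.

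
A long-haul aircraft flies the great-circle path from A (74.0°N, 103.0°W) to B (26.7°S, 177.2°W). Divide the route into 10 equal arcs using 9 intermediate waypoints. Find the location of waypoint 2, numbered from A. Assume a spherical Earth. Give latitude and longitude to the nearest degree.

Convert each endpoint to a unit vector on the sphere (x = cos φ cos λ, y = cos φ sin λ, z = sin φ).
The central angle between the endpoints is δ = arccos(p₁·p₂) ≈ 1.944 rad (111.4°).
Interpolate at f = 2/10 with slerp weights a = sin((1−f)δ)/sin δ ≈ 1.074, b = sin(fδ)/sin δ ≈ 0.407.
p = a·p₁ + b·p₂ ≈ (-0.430, -0.306, 0.849); φ = arcsin(p_z) ≈ 58.14°, λ = atan2(p_y, p_x) ≈ -144.54°.

≈ (58°N, 145°W)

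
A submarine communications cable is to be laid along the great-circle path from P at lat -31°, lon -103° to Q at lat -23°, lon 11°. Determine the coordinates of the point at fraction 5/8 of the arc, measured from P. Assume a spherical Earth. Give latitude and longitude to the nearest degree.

≈ lat -41°, lon -27°

From cos δ = sin φ₁ sin φ₂ + cos φ₁ cos φ₂ cos Δλ, the central angle is δ ≈ 1.691 rad (96.9°).
Interpolate at f = 5/8 with slerp weights a = sin((1−f)δ)/sin δ ≈ 0.597, b = sin(fδ)/sin δ ≈ 0.877.
p = a·p₁ + b·p₂ ≈ (0.677, -0.344, -0.650); φ = arcsin(p_z) ≈ -40.54°, λ = atan2(p_y, p_x) ≈ -26.94°.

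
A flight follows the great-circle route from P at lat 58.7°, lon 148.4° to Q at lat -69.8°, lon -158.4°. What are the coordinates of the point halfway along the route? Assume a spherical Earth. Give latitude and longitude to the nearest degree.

Convert each endpoint to a unit vector on the sphere (x = cos φ cos λ, y = cos φ sin λ, z = sin φ).
The central angle between the endpoints is δ = arccos(p₁·p₂) ≈ 2.338 rad (134.0°).
Interpolate at f = 1/2 with slerp weights a = sin((1−f)δ)/sin δ ≈ 1.279, b = sin(fδ)/sin δ ≈ 1.279.
p = a·p₁ + b·p₂ ≈ (-0.977, 0.186, -0.107); φ = arcsin(p_z) ≈ -6.17°, λ = atan2(p_y, p_x) ≈ 169.24°.

≈ lat -6°, lon 169°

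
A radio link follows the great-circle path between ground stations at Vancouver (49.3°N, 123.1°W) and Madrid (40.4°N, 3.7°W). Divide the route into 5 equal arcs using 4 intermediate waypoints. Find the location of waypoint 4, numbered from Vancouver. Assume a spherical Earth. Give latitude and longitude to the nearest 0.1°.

≈ (51.9°N, 18.1°W)

Write both endpoints as unit vectors p₁, p₂ with components (cos φ cos λ, cos φ sin λ, sin φ).
The central angle between the endpoints is δ = arccos(p₁·p₂) ≈ 1.321 rad (75.7°).
Interpolate at f = 4/5 with slerp weights a = sin((1−f)δ)/sin δ ≈ 0.269, b = sin(fδ)/sin δ ≈ 0.899.
p = a·p₁ + b·p₂ ≈ (0.587, -0.191, 0.787); φ = arcsin(p_z) ≈ 51.88°, λ = atan2(p_y, p_x) ≈ -18.06°.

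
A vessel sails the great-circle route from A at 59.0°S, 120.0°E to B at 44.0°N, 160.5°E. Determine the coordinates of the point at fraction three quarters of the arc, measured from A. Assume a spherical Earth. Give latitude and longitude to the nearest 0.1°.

≈ 18.2°N, 150.8°E

The haversine formula gives a central angle δ ≈ 1.890 rad (108.3°) between the endpoints.
Interpolate at f = 3/4 with slerp weights a = sin((1−f)δ)/sin δ ≈ 0.479, b = sin(fδ)/sin δ ≈ 1.041.
p = a·p₁ + b·p₂ ≈ (-0.829, 0.464, 0.312); φ = arcsin(p_z) ≈ 18.19°, λ = atan2(p_y, p_x) ≈ 150.78°.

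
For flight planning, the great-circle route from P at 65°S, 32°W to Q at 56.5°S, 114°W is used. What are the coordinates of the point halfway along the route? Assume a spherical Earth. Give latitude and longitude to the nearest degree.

≈ 67°S, 80°W

Write both endpoints as unit vectors p₁, p₂ with components (cos φ cos λ, cos φ sin λ, sin φ).
The central angle between the endpoints is δ = arccos(p₁·p₂) ≈ 0.663 rad (38.0°).
Interpolate at f = 1/2 with slerp weights a = sin((1−f)δ)/sin δ ≈ 0.529, b = sin(fδ)/sin δ ≈ 0.529.
p = a·p₁ + b·p₂ ≈ (0.071, -0.385, -0.920); φ = arcsin(p_z) ≈ -66.95°, λ = atan2(p_y, p_x) ≈ -79.58°.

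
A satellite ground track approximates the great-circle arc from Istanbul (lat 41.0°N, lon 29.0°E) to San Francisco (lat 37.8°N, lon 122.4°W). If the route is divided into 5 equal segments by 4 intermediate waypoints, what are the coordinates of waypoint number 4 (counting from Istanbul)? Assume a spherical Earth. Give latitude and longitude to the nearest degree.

The haversine formula gives a central angle δ ≈ 1.693 rad (97.0°) between the endpoints.
Interpolate at f = 4/5 with slerp weights a = sin((1−f)δ)/sin δ ≈ 0.335, b = sin(fδ)/sin δ ≈ 0.984.
p = a·p₁ + b·p₂ ≈ (-0.196, -0.534, 0.823); φ = arcsin(p_z) ≈ 55.34°, λ = atan2(p_y, p_x) ≈ -110.13°.

≈ lat 55°N, lon 110°W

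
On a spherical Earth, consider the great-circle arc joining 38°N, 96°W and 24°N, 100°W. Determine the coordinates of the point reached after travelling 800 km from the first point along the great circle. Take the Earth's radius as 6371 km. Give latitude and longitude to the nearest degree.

≈ 31°N, 98°W

Convert each endpoint to a unit vector on the sphere (x = cos φ cos λ, y = cos φ sin λ, z = sin φ).
The central angle between the endpoints is δ = arccos(p₁·p₂) ≈ 0.251 rad (14.4°). The total great-circle distance is δ·R ≈ 0.251 × 6371 ≈ 1602 km, so the target fraction is f = 800/1602 ≈ 0.499.
Interpolate at f ≈ 0.499 with slerp weights a = sin((1−f)δ)/sin δ ≈ 0.505, b = sin(fδ)/sin δ ≈ 0.503.
p = a·p₁ + b·p₂ ≈ (-0.121, -0.848, 0.515); φ = arcsin(p_z) ≈ 31.03°, λ = atan2(p_y, p_x) ≈ -98.14°.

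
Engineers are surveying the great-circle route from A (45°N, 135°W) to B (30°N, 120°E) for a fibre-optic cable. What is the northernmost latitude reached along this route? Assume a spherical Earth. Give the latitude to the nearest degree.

≈ 53°N

The great circle lies in the plane with unit normal n̂ = (p₁ × p₂)/|p₁ × p₂|.
Here n̂_z ≈ -0.603; the vertex latitude is φ_max = arccos|n̂_z| ≈ 52.9°.
Check via Clairaut: cos φ_max = |cos φ₁| · sin C = cos(45.0°)·sin(58.5°) ≈ 0.603, again giving ≈ 52.9°.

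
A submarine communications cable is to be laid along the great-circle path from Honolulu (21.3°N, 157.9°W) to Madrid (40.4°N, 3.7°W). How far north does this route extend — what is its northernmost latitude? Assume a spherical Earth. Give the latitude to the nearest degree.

The great circle lies in the plane with unit normal n̂ = (p₁ × p₂)/|p₁ × p₂|.
Here n̂_z ≈ +0.337; the vertex latitude is φ_max = arccos|n̂_z| ≈ 70.3°.

≈ 70°N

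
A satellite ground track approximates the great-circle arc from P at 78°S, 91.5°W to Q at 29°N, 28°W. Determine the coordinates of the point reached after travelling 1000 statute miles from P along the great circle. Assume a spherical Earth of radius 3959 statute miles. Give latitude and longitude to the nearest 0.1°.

≈ 66.9°S, 58.7°W

From cos δ = sin φ₁ sin φ₂ + cos φ₁ cos φ₂ cos Δλ, the central angle is δ ≈ 1.975 rad (113.1°). The total great-circle distance is δ·R ≈ 1.975 × 3959 ≈ 7818 mi, so the target fraction is f = 1000/7818 ≈ 0.128.
Interpolate at f ≈ 0.128 with slerp weights a = sin((1−f)δ)/sin δ ≈ 1.075, b = sin(fδ)/sin δ ≈ 0.272.
p = a·p₁ + b·p₂ ≈ (0.204, -0.335, -0.920); φ = arcsin(p_z) ≈ -66.90°, λ = atan2(p_y, p_x) ≈ -58.66°.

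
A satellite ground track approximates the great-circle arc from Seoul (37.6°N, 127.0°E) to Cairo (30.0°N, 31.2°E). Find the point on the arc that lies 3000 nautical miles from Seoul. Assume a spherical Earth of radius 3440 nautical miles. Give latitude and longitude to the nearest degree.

≈ 42°N, 60°E

From cos δ = sin φ₁ sin φ₂ + cos φ₁ cos φ₂ cos Δλ, the central angle is δ ≈ 1.333 rad (76.4°). The total great-circle distance is δ·R ≈ 1.333 × 3440 ≈ 4585 nmi, so the target fraction is f = 3000/4585 ≈ 0.654.
Interpolate at f ≈ 0.654 with slerp weights a = sin((1−f)δ)/sin δ ≈ 0.457, b = sin(fδ)/sin δ ≈ 0.788.
p = a·p₁ + b·p₂ ≈ (0.365, 0.643, 0.673); φ = arcsin(p_z) ≈ 42.31°, λ = atan2(p_y, p_x) ≈ 60.38°.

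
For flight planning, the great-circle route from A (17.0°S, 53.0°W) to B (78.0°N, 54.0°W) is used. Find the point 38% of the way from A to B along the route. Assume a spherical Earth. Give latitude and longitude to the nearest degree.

≈ (19°N, 53°W)

The haversine formula gives a central angle δ ≈ 1.658 rad (95.0°) between the endpoints.
Interpolate at f = 0.38 with slerp weights a = sin((1−f)δ)/sin δ ≈ 0.860, b = sin(fδ)/sin δ ≈ 0.591.
p = a·p₁ + b·p₂ ≈ (0.567, -0.756, 0.327); φ = arcsin(p_z) ≈ 19.10°, λ = atan2(p_y, p_x) ≈ -53.13°.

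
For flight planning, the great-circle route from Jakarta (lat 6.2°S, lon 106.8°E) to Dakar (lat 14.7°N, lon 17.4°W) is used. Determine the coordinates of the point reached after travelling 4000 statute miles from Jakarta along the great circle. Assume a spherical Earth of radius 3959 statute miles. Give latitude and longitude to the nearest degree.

Convert each endpoint to a unit vector on the sphere (x = cos φ cos λ, y = cos φ sin λ, z = sin φ).
The central angle between the endpoints is δ = arccos(p₁·p₂) ≈ 2.175 rad (124.6°). The total great-circle distance is δ·R ≈ 2.175 × 3959 ≈ 8610 mi, so the target fraction is f = 4000/8610 ≈ 0.465.
Interpolate at f ≈ 0.465 with slerp weights a = sin((1−f)δ)/sin δ ≈ 1.116, b = sin(fδ)/sin δ ≈ 1.029.
p = a·p₁ + b·p₂ ≈ (0.629, 0.764, 0.141); φ = arcsin(p_z) ≈ 8.08°, λ = atan2(p_y, p_x) ≈ 50.54°.

≈ lat 8°N, lon 51°E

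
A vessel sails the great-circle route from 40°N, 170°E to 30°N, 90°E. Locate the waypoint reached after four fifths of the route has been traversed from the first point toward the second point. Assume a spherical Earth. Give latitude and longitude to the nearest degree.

≈ 36°N, 103°E

Write both endpoints as unit vectors p₁, p₂ with components (cos φ cos λ, cos φ sin λ, sin φ).
The central angle between the endpoints is δ = arccos(p₁·p₂) ≈ 1.119 rad (64.1°).
Interpolate at f = 4/5 with slerp weights a = sin((1−f)δ)/sin δ ≈ 0.247, b = sin(fδ)/sin δ ≈ 0.867.
p = a·p₁ + b·p₂ ≈ (-0.186, 0.784, 0.592); φ = arcsin(p_z) ≈ 36.32°, λ = atan2(p_y, p_x) ≈ 103.35°.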